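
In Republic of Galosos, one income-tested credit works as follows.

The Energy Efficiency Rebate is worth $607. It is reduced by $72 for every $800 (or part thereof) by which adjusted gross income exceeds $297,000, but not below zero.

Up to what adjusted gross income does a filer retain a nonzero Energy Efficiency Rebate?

$303,400

After 8 increments the reduction is 8 × $72 = $576, leaving $31; one more increment wipes it out. Increment 8 ends at excess 8 × $800 = $6,400, so the highest qualifying income is $297,000 + $6,400 = $303,400.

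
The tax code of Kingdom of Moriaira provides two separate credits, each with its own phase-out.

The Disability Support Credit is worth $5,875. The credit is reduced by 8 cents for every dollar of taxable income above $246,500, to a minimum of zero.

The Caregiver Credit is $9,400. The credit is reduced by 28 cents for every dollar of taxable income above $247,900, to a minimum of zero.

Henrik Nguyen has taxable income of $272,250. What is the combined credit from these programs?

Disability Support Credit: 8% of the $25,750 excess over $246,500 is $2,060; credit = $5,875 − $2,060 = $3,815.
Caregiver Credit: 28% of the $24,350 excess over $247,900 is $6,818; credit = $9,400 − $6,818 = $2,582.
Total: $3,815 + $2,582 = $6,397.

$6,397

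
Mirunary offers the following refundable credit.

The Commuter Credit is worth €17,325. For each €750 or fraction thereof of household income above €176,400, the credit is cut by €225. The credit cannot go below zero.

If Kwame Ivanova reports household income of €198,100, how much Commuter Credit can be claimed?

€10,800

Commuter Credit: income exceeds €176,400 by €21,700, which is 29 full-or-partial €750 increments; reduction = 29 × €225 = €6,525, leaving €10,800.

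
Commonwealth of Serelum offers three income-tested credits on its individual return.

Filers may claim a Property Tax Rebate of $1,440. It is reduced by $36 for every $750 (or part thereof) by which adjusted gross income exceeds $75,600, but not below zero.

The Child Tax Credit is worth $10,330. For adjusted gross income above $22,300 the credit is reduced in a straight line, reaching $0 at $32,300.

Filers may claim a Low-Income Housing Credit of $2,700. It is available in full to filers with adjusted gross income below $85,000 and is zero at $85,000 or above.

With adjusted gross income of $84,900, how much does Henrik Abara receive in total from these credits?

Property Tax Rebate: income exceeds $75,600 by $9,300, which is 13 full-or-partial $750 increments; reduction = 13 × $36 = $468, leaving $972.
Child Tax Credit: $84,900 is at or above $32,300, so the credit is $0.
Low-Income Housing Credit: $84,900 is below the $85,000 cutoff, so the full $2,700 applies.
Total: $972 + $0 + $2,700 = $3,672.

$3,672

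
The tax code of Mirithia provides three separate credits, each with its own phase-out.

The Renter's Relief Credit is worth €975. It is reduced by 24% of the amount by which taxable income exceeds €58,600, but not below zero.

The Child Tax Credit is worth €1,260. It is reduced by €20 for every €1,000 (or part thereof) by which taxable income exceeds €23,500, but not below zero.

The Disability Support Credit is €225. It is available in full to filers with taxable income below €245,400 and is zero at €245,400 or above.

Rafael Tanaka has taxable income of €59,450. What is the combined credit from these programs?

Renter's Relief Credit: 24% of the €850 excess over €58,600 is €204; credit = €975 − €204 = €771.
Child Tax Credit: income exceeds €23,500 by €35,950, which is 36 full-or-partial €1,000 increments; reduction = 36 × €20 = €720, leaving €540.
Disability Support Credit: €59,450 is below the €245,400 cutoff, so the full €225 applies.
Total: €771 + €540 + €225 = €1,536.

€1,536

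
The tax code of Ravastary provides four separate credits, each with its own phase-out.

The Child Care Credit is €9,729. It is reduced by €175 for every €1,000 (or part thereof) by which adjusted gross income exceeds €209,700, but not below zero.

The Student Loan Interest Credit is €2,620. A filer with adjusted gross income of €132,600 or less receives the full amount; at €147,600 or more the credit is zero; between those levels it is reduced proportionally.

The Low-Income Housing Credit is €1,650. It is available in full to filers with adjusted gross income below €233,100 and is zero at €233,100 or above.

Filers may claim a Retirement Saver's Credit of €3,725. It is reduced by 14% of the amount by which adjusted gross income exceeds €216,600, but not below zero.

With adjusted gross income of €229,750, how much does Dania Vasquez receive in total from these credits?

€9,588

Child Care Credit: income exceeds €209,700 by €20,050, which is 21 full-or-partial €1,000 increments; reduction = 21 × €175 = €3,675, leaving €6,054.
Student Loan Interest Credit: €229,750 is at or above €147,600, so the credit is €0.
Low-Income Housing Credit: €229,750 is below the €233,100 cutoff, so the full €1,650 applies.
Retirement Saver's Credit: 14% of the €13,150 excess over €216,600 is €1,841; credit = €3,725 − €1,841 = €1,884.
Total: €6,054 + €0 + €1,650 + €1,884 = €9,588.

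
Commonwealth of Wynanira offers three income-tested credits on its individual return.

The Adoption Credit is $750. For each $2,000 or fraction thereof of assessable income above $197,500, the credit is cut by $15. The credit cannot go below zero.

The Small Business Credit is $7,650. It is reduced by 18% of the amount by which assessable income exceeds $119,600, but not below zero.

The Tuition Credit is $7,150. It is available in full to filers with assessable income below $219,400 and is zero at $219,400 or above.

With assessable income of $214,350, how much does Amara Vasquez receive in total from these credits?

Adoption Credit: income exceeds $197,500 by $16,850, which is 9 full-or-partial $2,000 increments; reduction = 9 × $15 = $135, leaving $615.
Small Business Credit: 18% of the $94,750 excess over $119,600 is $17,055 ≥ base, so the credit is $0.
Tuition Credit: $214,350 is below the $219,400 cutoff, so the full $7,150 applies.
Total: $615 + $0 + $7,150 = $7,765.

$7,765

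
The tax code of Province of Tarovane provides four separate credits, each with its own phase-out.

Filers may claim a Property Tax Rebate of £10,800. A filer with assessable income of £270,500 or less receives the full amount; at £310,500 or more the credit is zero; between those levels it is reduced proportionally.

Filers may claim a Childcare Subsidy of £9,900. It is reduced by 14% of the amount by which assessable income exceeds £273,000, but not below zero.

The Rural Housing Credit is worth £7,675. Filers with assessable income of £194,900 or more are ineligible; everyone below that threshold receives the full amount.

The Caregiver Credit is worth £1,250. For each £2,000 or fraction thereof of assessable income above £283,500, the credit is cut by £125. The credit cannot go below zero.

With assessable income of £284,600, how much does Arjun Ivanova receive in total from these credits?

£16,394

Property Tax Rebate: £284,600 is £14,100 into a £40,000 phase-out range, leaving 25,900/40,000 of the credit: £10,800 × 25,900/40,000 = £6,993.
Childcare Subsidy: 14% of the £11,600 excess over £273,000 is £1,624; credit = £9,900 − £1,624 = £8,276.
Rural Housing Credit: £284,600 meets or exceeds the £194,900 cutoff, so the credit is £0.
Caregiver Credit: income exceeds £283,500 by £1,100, which is 1 full-or-partial £2,000 increment; reduction = 1 × £125 = £125, leaving £1,125.
Total: £6,993 + £8,276 + £0 + £1,125 = £16,394.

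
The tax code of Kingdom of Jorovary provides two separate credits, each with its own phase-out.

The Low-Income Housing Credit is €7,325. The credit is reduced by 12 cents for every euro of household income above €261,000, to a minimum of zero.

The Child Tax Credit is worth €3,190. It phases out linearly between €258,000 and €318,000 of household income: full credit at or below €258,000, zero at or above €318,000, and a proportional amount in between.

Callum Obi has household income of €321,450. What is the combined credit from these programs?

€71

Low-Income Housing Credit: 12% of the €60,450 excess over €261,000 is €7,254; credit = €7,325 − €7,254 = €71.
Child Tax Credit: €321,450 is at or above €318,000, so the credit is €0.
Total: €71 + €0 = €71.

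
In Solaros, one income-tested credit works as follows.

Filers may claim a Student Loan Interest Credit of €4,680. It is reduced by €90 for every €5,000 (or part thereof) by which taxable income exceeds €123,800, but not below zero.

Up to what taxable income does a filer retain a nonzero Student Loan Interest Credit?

After 51 increments the reduction is 51 × €90 = €4,590, leaving €90; one more increment wipes it out. Increment 51 ends at excess 51 × €5,000 = €255,000, so the highest qualifying income is €123,800 + €255,000 = €378,800.

€378,800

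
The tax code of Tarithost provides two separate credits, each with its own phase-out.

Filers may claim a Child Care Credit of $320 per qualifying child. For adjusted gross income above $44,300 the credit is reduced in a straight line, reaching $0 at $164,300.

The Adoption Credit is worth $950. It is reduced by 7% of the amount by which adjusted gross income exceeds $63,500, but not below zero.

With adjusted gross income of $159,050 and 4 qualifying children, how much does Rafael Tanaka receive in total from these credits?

$56

Child Care Credit: base = 4 × $320 = $1,280. $159,050 is $114,750 into a $120,000 phase-out range, leaving 5,250/120,000 of the credit: $1,280 × 5,250/120,000 = $56.
Adoption Credit: 7% of the $95,550 excess over $63,500 is $6,688.50 ≥ base, so the credit is $0.
Total: $56 + $0 = $56.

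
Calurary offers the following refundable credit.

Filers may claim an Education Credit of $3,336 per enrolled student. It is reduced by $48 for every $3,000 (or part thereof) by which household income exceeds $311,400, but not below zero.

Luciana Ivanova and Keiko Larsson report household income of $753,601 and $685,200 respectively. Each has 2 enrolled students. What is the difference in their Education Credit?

$672

Luciana ($753,601): Education Credit: base = 2 × $3,336 = $6,672. income exceeds $311,400 by $442,201 → 148 increments × $48 = $7,104 ≥ base, so the credit is $0.
Keiko ($685,200): Education Credit: base = 2 × $3,336 = $6,672. income exceeds $311,400 by $373,800, which is 125 full-or-partial $3,000 increments; reduction = 125 × $48 = $6,000, leaving $672.
Difference: |$0 − $672| = $672.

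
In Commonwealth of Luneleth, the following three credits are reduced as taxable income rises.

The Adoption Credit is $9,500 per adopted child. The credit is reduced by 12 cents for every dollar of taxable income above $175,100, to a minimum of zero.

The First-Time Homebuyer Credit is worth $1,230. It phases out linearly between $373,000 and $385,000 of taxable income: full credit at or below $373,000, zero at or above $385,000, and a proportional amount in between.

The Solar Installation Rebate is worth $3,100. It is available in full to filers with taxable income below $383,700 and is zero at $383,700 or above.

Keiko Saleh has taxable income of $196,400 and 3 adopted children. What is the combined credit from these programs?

$30,274

Adoption Credit: base = 3 × $9,500 = $28,500. 12% of the $21,300 excess over $175,100 is $2,556; credit = $28,500 − $2,556 = $25,944.
First-Time Homebuyer Credit: $196,400 is at or below the $373,000 threshold, so the full $1,230 applies.
Solar Installation Rebate: $196,400 is below the $383,700 cutoff, so the full $3,100 applies.
Total: $25,944 + $1,230 + $3,100 = $30,274.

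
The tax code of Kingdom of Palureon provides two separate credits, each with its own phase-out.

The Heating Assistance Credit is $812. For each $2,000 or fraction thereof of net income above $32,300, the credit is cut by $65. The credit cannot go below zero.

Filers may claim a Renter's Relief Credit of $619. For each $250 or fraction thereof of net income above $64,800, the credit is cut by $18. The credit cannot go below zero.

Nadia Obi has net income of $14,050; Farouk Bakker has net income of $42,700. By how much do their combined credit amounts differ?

$390

Nadia ($14,050): Heating Assistance Credit: $14,050 is at or below the $32,300 threshold, so the full $812 applies. Renter's Relief Credit: $14,050 is at or below the $64,800 threshold, so the full $619 applies. total $812 + $619 = $1,431
Farouk ($42,700): Heating Assistance Credit: income exceeds $32,300 by $10,400, which is 6 full-or-partial $2,000 increments; reduction = 6 × $65 = $390, leaving $422. Renter's Relief Credit: $42,700 is at or below the $64,800 threshold, so the full $619 applies. total $422 + $619 = $1,041
Difference: |$1,431 − $1,041| = $390.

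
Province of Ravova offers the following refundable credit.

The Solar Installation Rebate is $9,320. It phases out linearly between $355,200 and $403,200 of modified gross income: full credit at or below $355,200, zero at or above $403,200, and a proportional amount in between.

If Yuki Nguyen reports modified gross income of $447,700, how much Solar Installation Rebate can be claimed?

Solar Installation Rebate: $447,700 is at or above $403,200, so the credit is $0.

$0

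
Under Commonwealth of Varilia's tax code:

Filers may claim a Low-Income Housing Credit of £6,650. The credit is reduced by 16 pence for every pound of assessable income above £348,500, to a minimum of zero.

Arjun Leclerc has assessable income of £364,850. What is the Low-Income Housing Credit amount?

Low-Income Housing Credit: 16% of the £16,350 excess over £348,500 is £2,616; credit = £6,650 − £2,616 = £4,034.

£4,034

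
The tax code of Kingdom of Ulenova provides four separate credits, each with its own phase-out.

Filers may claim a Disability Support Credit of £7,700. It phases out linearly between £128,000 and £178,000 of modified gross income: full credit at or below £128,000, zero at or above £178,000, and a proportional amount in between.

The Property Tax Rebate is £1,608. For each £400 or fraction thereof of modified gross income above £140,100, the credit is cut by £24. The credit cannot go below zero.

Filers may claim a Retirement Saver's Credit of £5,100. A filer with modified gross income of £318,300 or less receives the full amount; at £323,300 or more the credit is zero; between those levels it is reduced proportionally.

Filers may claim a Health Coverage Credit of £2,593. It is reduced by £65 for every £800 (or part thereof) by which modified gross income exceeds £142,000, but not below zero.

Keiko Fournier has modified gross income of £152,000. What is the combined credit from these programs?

Disability Support Credit: £152,000 is £24,000 into a £50,000 phase-out range, leaving 26,000/50,000 of the credit: £7,700 × 26,000/50,000 = £4,004.
Property Tax Rebate: income exceeds £140,100 by £11,900, which is 30 full-or-partial £400 increments; reduction = 30 × £24 = £720, leaving £888.
Retirement Saver's Credit: £152,000 is at or below the £318,300 threshold, so the full £5,100 applies.
Health Coverage Credit: income exceeds £142,000 by £10,000, which is 13 full-or-partial £800 increments; reduction = 13 × £65 = £845, leaving £1,748.
Total: £4,004 + £888 + £5,100 + £1,748 = £11,740.

£11,740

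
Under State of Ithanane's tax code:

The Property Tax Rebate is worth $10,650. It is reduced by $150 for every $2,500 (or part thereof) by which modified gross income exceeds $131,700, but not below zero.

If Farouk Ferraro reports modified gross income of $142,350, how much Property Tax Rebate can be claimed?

$9,900

Property Tax Rebate: income exceeds $131,700 by $10,650, which is 5 full-or-partial $2,500 increments; reduction = 5 × $150 = $750, leaving $9,900.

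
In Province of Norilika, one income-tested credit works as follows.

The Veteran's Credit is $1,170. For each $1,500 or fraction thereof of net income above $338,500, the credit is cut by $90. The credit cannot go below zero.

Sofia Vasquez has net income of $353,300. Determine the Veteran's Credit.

$270

Veteran's Credit: income exceeds $338,500 by $14,800, which is 10 full-or-partial $1,500 increments; reduction = 10 × $90 = $900, leaving $270.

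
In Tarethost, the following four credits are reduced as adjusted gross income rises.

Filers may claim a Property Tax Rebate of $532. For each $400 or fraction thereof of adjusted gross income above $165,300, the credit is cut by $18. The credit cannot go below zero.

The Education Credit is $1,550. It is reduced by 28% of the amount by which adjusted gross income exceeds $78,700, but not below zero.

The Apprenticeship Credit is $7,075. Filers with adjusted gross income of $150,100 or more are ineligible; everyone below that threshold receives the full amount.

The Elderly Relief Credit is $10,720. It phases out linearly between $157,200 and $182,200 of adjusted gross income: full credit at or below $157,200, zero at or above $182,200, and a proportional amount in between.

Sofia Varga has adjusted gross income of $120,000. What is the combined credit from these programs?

Property Tax Rebate: $120,000 is at or below the $165,300 threshold, so the full $532 applies.
Education Credit: 28% of the $41,300 excess over $78,700 is $11,564 ≥ base, so the credit is $0.
Apprenticeship Credit: $120,000 is below the $150,100 cutoff, so the full $7,075 applies.
Elderly Relief Credit: $120,000 is at or below the $157,200 threshold, so the full $10,720 applies.
Total: $532 + $0 + $7,075 + $10,720 = $18,327.

$18,327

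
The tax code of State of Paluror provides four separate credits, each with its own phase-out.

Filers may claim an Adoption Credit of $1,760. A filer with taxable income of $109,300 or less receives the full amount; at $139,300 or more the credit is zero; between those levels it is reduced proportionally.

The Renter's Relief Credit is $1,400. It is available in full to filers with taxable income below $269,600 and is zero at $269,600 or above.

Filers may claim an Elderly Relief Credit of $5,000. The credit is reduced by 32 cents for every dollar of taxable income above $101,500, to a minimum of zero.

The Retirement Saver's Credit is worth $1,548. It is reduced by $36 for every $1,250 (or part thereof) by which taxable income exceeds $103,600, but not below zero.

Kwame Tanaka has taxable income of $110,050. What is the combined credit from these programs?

Adoption Credit: $110,050 is $750 into a $30,000 phase-out range, leaving 29,250/30,000 of the credit: $1,760 × 29,250/30,000 = $1,716.
Renter's Relief Credit: $110,050 is below the $269,600 cutoff, so the full $1,400 applies.
Elderly Relief Credit: 32% of the $8,550 excess over $101,500 is $2,736; credit = $5,000 − $2,736 = $2,264.
Retirement Saver's Credit: income exceeds $103,600 by $6,450, which is 6 full-or-partial $1,250 increments; reduction = 6 × $36 = $216, leaving $1,332.
Total: $1,716 + $1,400 + $2,264 + $1,332 = $6,712.

$6,712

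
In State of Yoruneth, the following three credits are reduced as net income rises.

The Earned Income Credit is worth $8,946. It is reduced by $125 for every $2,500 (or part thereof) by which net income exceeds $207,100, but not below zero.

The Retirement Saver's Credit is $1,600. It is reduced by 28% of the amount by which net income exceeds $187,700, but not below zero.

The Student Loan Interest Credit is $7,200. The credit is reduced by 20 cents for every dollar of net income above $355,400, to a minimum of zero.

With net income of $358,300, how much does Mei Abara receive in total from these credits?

$7,941

Earned Income Credit: income exceeds $207,100 by $151,200, which is 61 full-or-partial $2,500 increments; reduction = 61 × $125 = $7,625, leaving $1,321.
Retirement Saver's Credit: 28% of the $170,600 excess over $187,700 is $47,768 ≥ base, so the credit is $0.
Student Loan Interest Credit: 20% of the $2,900 excess over $355,400 is $580; credit = $7,200 − $580 = $6,620.
Total: $1,321 + $0 + $6,620 = $7,941.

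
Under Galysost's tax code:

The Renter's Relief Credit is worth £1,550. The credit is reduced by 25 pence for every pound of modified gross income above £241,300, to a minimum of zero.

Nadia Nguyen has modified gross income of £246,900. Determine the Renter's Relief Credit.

£150

Renter's Relief Credit: 25% of the £5,600 excess over £241,300 is £1,400; credit = £1,550 − £1,400 = £150.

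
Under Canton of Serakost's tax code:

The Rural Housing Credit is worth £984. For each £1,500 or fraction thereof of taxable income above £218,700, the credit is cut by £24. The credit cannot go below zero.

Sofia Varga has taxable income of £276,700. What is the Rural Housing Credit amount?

£48

Rural Housing Credit: income exceeds £218,700 by £58,000, which is 39 full-or-partial £1,500 increments; reduction = 39 × £24 = £936, leaving £48.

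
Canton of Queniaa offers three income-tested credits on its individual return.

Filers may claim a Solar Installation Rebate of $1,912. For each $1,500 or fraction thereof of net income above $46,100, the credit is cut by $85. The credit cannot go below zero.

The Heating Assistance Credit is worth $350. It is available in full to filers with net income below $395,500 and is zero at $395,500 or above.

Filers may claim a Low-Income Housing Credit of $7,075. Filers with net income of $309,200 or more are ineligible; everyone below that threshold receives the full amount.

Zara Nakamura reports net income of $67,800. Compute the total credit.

$8,062

Solar Installation Rebate: income exceeds $46,100 by $21,700, which is 15 full-or-partial $1,500 increments; reduction = 15 × $85 = $1,275, leaving $637.
Heating Assistance Credit: $67,800 is below the $395,500 cutoff, so the full $350 applies.
Low-Income Housing Credit: $67,800 is below the $309,200 cutoff, so the full $7,075 applies.
Total: $637 + $350 + $7,075 = $8,062.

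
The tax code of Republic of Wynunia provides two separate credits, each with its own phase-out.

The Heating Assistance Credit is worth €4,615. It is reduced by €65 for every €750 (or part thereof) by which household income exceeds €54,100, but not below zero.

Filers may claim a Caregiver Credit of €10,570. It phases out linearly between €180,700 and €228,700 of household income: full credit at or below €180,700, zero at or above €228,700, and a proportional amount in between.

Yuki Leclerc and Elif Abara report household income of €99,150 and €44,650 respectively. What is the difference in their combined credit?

€3,965

Yuki (€99,150): Heating Assistance Credit: income exceeds €54,100 by €45,050, which is 61 full-or-partial €750 increments; reduction = 61 × €65 = €3,965, leaving €650. Caregiver Credit: €99,150 is at or below the €180,700 threshold, so the full €10,570 applies. total €650 + €10,570 = €11,220
Elif (€44,650): Heating Assistance Credit: €44,650 is at or below the €54,100 threshold, so the full €4,615 applies. Caregiver Credit: €44,650 is at or below the €180,700 threshold, so the full €10,570 applies. total €4,615 + €10,570 = €15,185
Difference: |€11,220 − €15,185| = €3,965.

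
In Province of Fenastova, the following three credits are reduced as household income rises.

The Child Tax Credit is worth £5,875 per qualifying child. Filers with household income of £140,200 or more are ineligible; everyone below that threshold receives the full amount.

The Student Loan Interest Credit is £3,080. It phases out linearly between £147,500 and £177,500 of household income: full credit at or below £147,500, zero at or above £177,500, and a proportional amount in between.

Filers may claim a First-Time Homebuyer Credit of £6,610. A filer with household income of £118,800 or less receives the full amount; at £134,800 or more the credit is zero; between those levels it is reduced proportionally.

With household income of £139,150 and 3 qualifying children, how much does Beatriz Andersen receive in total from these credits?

£20,705

Child Tax Credit: base = 3 × £5,875 = £17,625. £139,150 is below the £140,200 cutoff, so the full £17,625 applies.
Student Loan Interest Credit: £139,150 is at or below the £147,500 threshold, so the full £3,080 applies.
First-Time Homebuyer Credit: £139,150 is at or above £134,800, so the credit is £0.
Total: £17,625 + £3,080 + £0 = £20,705.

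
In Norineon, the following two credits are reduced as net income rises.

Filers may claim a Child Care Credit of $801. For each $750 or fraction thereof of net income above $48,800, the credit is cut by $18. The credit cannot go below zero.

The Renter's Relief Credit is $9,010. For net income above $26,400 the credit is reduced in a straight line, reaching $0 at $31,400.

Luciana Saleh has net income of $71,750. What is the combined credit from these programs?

$243

Child Care Credit: income exceeds $48,800 by $22,950, which is 31 full-or-partial $750 increments; reduction = 31 × $18 = $558, leaving $243.
Renter's Relief Credit: $71,750 is at or above $31,400, so the credit is $0.
Total: $243 + $0 = $243.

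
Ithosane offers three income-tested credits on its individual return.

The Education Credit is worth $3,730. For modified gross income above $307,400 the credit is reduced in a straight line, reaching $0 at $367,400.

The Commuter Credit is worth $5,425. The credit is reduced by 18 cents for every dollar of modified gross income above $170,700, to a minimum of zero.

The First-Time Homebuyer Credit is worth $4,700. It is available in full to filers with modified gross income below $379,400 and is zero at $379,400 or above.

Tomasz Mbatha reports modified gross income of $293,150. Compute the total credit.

$8,430

Education Credit: $293,150 is at or below the $307,400 threshold, so the full $3,730 applies.
Commuter Credit: 18% of the $122,450 excess over $170,700 is $22,041 ≥ base, so the credit is $0.
First-Time Homebuyer Credit: $293,150 is below the $379,400 cutoff, so the full $4,700 applies.
Total: $3,730 + $0 + $4,700 = $8,430.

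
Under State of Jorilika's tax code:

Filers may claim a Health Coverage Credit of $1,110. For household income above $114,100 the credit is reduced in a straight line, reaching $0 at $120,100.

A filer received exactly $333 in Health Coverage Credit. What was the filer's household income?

$118,300

$333 is 333/1,110 of the full $1,110, so 777/1,110 of the $6,000 range has been used: income = $114,100 + $6,000 × 777/1,110 = $118,300.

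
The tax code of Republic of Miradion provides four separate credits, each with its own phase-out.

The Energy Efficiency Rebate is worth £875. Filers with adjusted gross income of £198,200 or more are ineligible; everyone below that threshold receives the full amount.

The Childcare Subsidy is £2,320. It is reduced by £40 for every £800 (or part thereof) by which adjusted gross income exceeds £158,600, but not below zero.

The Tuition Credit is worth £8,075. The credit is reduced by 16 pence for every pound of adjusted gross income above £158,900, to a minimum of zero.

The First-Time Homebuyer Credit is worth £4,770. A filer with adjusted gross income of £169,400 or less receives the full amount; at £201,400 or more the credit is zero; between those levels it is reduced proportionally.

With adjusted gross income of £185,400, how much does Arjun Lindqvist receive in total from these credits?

Energy Efficiency Rebate: £185,400 is below the £198,200 cutoff, so the full £875 applies.
Childcare Subsidy: income exceeds £158,600 by £26,800, which is 34 full-or-partial £800 increments; reduction = 34 × £40 = £1,360, leaving £960.
Tuition Credit: 16% of the £26,500 excess over £158,900 is £4,240; credit = £8,075 − £4,240 = £3,835.
First-Time Homebuyer Credit: £185,400 is £16,000 into a £32,000 phase-out range, leaving 16,000/32,000 of the credit: £4,770 × 16,000/32,000 = £2,385.
Total: £875 + £960 + £3,835 + £2,385 = £8,055.

£8,055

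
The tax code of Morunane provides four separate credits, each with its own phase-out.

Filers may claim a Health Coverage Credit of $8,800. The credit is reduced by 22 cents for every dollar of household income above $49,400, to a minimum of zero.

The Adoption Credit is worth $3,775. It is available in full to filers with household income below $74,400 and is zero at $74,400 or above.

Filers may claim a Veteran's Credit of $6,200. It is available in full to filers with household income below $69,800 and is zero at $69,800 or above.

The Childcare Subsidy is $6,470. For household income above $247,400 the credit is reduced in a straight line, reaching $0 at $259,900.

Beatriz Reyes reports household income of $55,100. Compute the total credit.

$23,991

Health Coverage Credit: 22% of the $5,700 excess over $49,400 is $1,254; credit = $8,800 − $1,254 = $7,546.
Adoption Credit: $55,100 is below the $74,400 cutoff, so the full $3,775 applies.
Veteran's Credit: $55,100 is below the $69,800 cutoff, so the full $6,200 applies.
Childcare Subsidy: $55,100 is at or below the $247,400 threshold, so the full $6,470 applies.
Total: $7,546 + $3,775 + $6,200 + $6,470 = $23,991.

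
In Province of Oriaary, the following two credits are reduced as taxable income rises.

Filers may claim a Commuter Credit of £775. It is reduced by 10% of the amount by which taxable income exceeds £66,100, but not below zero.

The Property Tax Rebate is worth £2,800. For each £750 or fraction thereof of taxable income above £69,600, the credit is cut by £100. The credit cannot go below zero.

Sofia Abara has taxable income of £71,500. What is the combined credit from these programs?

£2,735

Commuter Credit: 10% of the £5,400 excess over £66,100 is £540; credit = £775 − £540 = £235.
Property Tax Rebate: income exceeds £69,600 by £1,900, which is 3 full-or-partial £750 increments; reduction = 3 × £100 = £300, leaving £2,500.
Total: £235 + £2,500 = £2,735.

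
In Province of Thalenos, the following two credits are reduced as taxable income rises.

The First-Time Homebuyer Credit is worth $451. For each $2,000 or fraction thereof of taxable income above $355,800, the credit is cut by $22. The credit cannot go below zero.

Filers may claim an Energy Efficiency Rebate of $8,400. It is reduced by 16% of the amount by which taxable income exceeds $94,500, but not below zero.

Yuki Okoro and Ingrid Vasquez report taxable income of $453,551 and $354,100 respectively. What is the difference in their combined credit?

Yuki ($453,551): First-Time Homebuyer Credit: income exceeds $355,800 by $97,751 → 49 increments × $22 = $1,078 ≥ base, so the credit is $0. Energy Efficiency Rebate: 16% of the $359,051 excess over $94,500 is $57,448.16 ≥ base, so the credit is $0. total $0 + $0 = $0
Ingrid ($354,100): First-Time Homebuyer Credit: $354,100 is at or below the $355,800 threshold, so the full $451 applies. Energy Efficiency Rebate: 16% of the $259,600 excess over $94,500 is $41,536 ≥ base, so the credit is $0. total $451 + $0 = $451
Difference: |$0 − $451| = $451.

$451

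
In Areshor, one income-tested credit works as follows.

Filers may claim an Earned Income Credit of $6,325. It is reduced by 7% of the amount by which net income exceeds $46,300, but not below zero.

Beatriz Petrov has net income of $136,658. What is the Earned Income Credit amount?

Earned Income Credit: 7% of the $90,358 excess over $46,300 is $6,325.06 ≥ base, so the credit is $0.

$0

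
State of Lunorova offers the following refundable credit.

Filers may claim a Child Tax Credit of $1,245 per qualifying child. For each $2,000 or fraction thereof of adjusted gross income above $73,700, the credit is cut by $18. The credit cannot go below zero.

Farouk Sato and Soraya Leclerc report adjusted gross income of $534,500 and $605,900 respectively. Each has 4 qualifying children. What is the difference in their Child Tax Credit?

$648

Farouk ($534,500): Child Tax Credit: base = 4 × $1,245 = $4,980. income exceeds $73,700 by $460,800, which is 231 full-or-partial $2,000 increments; reduction = 231 × $18 = $4,158, leaving $822.
Soraya ($605,900): Child Tax Credit: base = 4 × $1,245 = $4,980. income exceeds $73,700 by $532,200, which is 267 full-or-partial $2,000 increments; reduction = 267 × $18 = $4,806, leaving $174.
Difference: |$822 − $174| = $648.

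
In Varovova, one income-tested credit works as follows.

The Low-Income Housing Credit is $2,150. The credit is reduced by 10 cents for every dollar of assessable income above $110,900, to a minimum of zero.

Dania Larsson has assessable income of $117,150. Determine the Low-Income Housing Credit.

$1,525

Low-Income Housing Credit: 10% of the $6,250 excess over $110,900 is $625; credit = $2,150 − $625 = $1,525.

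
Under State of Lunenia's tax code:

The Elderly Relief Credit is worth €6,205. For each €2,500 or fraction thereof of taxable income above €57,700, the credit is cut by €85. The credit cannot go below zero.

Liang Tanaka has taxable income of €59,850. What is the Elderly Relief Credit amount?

€6,120

Elderly Relief Credit: income exceeds €57,700 by €2,150, which is 1 full-or-partial €2,500 increment; reduction = 1 × €85 = €85, leaving €6,120.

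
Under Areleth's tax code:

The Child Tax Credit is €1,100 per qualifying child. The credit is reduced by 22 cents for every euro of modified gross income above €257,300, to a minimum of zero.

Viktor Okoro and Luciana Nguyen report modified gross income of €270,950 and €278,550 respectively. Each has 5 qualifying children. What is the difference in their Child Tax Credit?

Viktor (€270,950): Child Tax Credit: base = 5 × €1,100 = €5,500. 22% of the €13,650 excess over €257,300 is €3,003; credit = €5,500 − €3,003 = €2,497.
Luciana (€278,550): Child Tax Credit: base = 5 × €1,100 = €5,500. 22% of the €21,250 excess over €257,300 is €4,675; credit = €5,500 − €4,675 = €825.
Difference: |€2,497 − €825| = €1,672.

€1,672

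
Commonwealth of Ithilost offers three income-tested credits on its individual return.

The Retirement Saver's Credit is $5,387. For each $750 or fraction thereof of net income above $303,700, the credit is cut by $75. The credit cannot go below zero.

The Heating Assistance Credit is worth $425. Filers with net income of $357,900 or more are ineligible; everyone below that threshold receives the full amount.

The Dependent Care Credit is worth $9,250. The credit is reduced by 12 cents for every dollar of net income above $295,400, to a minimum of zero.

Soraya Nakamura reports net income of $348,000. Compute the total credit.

Retirement Saver's Credit: income exceeds $303,700 by $44,300, which is 60 full-or-partial $750 increments; reduction = 60 × $75 = $4,500, leaving $887.
Heating Assistance Credit: $348,000 is below the $357,900 cutoff, so the full $425 applies.
Dependent Care Credit: 12% of the $52,600 excess over $295,400 is $6,312; credit = $9,250 − $6,312 = $2,938.
Total: $887 + $425 + $2,938 = $4,250.

$4,250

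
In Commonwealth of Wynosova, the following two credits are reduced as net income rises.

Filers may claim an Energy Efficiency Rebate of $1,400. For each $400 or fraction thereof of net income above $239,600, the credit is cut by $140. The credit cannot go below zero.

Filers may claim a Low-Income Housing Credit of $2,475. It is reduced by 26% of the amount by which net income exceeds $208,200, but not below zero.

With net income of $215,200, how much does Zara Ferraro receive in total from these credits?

$2,055

Energy Efficiency Rebate: $215,200 is at or below the $239,600 threshold, so the full $1,400 applies.
Low-Income Housing Credit: 26% of the $7,000 excess over $208,200 is $1,820; credit = $2,475 − $1,820 = $655.
Total: $1,400 + $655 = $2,055.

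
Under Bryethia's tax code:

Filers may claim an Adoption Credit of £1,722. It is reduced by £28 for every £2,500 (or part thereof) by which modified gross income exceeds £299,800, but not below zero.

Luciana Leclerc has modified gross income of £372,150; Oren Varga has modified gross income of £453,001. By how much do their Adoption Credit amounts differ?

£910

Luciana (£372,150): Adoption Credit: income exceeds £299,800 by £72,350, which is 29 full-or-partial £2,500 increments; reduction = 29 × £28 = £812, leaving £910.
Oren (£453,001): Adoption Credit: income exceeds £299,800 by £153,201 → 62 increments × £28 = £1,736 ≥ base, so the credit is £0.
Difference: |£910 − £0| = £910.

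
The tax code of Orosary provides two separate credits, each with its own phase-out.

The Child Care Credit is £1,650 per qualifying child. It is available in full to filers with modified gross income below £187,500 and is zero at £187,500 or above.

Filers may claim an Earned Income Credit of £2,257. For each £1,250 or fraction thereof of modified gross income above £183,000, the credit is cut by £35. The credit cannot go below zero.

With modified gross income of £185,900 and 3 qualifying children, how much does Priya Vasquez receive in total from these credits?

Child Care Credit: base = 3 × £1,650 = £4,950. £185,900 is below the £187,500 cutoff, so the full £4,950 applies.
Earned Income Credit: income exceeds £183,000 by £2,900, which is 3 full-or-partial £1,250 increments; reduction = 3 × £35 = £105, leaving £2,152.
Total: £4,950 + £2,152 = £7,102.

£7,102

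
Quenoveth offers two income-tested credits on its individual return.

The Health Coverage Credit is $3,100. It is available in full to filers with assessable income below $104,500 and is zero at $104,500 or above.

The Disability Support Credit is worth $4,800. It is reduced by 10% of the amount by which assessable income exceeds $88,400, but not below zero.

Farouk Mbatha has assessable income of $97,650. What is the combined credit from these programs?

$6,975

Health Coverage Credit: $97,650 is below the $104,500 cutoff, so the full $3,100 applies.
Disability Support Credit: 10% of the $9,250 excess over $88,400 is $925; credit = $4,800 − $925 = $3,875.
Total: $3,100 + $3,875 = $6,975.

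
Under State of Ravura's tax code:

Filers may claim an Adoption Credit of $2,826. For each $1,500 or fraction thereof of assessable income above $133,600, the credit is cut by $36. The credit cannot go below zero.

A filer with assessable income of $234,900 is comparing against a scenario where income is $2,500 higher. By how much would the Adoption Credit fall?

$72

At $234,900 — income exceeds $133,600 by $101,300, which is 68 full-or-partial $1,500 increments; reduction = 68 × $36 = $2,448, leaving $378.
At $237,400 — income exceeds $133,600 by $103,800, which is 70 full-or-partial $1,500 increments; reduction = 70 × $36 = $2,520, leaving $306.
Lost: $378 − $306 = $72.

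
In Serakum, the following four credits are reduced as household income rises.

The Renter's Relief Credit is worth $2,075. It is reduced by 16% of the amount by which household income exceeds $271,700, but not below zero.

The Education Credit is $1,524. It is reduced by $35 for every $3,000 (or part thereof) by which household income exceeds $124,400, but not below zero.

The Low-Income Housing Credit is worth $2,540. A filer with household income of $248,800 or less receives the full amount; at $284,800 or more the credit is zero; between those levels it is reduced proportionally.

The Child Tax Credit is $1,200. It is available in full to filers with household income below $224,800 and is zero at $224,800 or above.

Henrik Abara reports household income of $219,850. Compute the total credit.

Renter's Relief Credit: $219,850 is at or below the $271,700 threshold, so the full $2,075 applies.
Education Credit: income exceeds $124,400 by $95,450, which is 32 full-or-partial $3,000 increments; reduction = 32 × $35 = $1,120, leaving $404.
Low-Income Housing Credit: $219,850 is at or below the $248,800 threshold, so the full $2,540 applies.
Child Tax Credit: $219,850 is below the $224,800 cutoff, so the full $1,200 applies.
Total: $2,075 + $404 + $2,540 + $1,200 = $6,219.

$6,219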